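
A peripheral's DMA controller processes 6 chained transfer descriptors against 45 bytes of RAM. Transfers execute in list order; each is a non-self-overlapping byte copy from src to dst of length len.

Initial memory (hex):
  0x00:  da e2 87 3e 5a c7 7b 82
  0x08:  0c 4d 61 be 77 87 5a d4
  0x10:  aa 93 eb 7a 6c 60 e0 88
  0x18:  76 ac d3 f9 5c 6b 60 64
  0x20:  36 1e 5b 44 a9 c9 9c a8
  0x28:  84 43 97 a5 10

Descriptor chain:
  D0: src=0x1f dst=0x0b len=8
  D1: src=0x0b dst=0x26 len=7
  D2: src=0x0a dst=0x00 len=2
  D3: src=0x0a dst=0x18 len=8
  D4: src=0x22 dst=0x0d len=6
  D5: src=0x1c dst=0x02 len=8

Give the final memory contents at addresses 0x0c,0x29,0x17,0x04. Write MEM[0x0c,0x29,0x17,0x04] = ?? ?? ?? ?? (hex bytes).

  after D0: wrote 8B at 0x0b = 64361e5b44a9c99c
  after D1: wrote 7B at 0x26 = 64361e5b44a9c9
  after D2: wrote 2B at 0x00 = 6164
  after D3: wrote 8B at 0x18 = 6164361e5b44a9c9
  after D4: wrote 6B at 0x0d = 5b44a9c96436
  after D5: wrote 8B at 0x02 = 5b44a9c9361e5b44
query mem[0x0c]=0x36, mem[0x29]=0x5b, mem[0x17]=0x88, mem[0x04]=0xa9

MEM[0x0c,0x29,0x17,0x04] = 36 5b 88 a9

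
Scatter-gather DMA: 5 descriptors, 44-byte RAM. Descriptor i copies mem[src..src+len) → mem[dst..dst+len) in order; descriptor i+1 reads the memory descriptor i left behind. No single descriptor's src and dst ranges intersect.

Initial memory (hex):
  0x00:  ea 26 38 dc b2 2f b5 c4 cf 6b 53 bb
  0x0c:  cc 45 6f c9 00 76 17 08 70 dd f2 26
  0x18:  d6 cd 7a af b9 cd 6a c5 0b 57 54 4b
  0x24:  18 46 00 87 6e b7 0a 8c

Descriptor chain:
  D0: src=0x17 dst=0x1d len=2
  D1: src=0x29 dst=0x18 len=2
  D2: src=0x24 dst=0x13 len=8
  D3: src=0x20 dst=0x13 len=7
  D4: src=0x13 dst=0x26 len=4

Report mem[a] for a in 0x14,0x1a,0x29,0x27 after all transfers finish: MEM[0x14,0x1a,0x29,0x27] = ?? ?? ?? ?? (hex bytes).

#0 dst[0x1d+2] := {0x26,0xd6}
#1 dst[0x18+2] := {0xb7,0x0a}
#2 dst[0x13+8] := {0x18,0x46,0x00,0x87,0x6e,0xb7,0x0a,0x8c}
#3 dst[0x13+7] := {0x0b,0x57,0x54,0x4b,0x18,0x46,0x00}
#4 dst[0x26+4] := {0x0b,0x57,0x54,0x4b}
query mem[0x14]=0x57, mem[0x1a]=0x8c, mem[0x29]=0x4b, mem[0x27]=0x57

MEM[0x14,0x1a,0x29,0x27] = 57 8c 4b 57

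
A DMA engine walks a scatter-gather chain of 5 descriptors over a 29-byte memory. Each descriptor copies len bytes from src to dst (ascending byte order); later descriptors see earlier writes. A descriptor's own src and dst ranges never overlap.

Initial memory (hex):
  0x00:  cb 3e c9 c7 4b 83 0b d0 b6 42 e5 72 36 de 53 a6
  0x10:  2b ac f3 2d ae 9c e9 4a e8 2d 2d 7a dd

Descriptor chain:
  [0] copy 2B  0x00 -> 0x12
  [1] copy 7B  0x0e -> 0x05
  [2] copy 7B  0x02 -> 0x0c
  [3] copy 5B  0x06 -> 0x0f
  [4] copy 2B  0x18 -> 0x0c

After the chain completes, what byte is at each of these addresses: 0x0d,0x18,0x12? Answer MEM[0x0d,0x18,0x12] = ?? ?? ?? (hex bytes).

MEM[0x0d,0x18,0x12] = 2d e8 cb

[0] 0x00->0x12 len=2 : cb 3e
[1] 0x0e->0x05 len=7 : 53 a6 2b ac cb 3e ae
[2] 0x02->0x0c len=7 : c9 c7 4b 53 a6 2b ac
[3] 0x06->0x0f len=5 : a6 2b ac cb 3e
[4] 0x18->0x0c len=2 : e8 2d
query mem[0x0d]=0x2d, mem[0x18]=0xe8, mem[0x12]=0xcb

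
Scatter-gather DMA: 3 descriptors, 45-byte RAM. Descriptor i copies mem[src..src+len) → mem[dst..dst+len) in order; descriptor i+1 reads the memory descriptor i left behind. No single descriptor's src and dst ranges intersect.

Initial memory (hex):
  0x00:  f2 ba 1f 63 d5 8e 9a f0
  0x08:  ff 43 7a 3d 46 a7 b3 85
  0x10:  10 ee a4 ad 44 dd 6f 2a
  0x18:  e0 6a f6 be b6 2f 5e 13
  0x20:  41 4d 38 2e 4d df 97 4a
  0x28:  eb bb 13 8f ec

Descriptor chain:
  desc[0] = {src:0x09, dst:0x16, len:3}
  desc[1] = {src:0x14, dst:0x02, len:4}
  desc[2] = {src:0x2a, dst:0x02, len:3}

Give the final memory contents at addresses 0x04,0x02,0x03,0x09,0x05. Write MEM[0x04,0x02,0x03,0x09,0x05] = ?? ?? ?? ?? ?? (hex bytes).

#0 dst[0x16+3] := {0x43,0x7a,0x3d}
#1 dst[0x02+4] := {0x44,0xdd,0x43,0x7a}
#2 dst[0x02+3] := {0x13,0x8f,0xec}
query mem[0x04]=0xec, mem[0x02]=0x13, mem[0x03]=0x8f, mem[0x09]=0x43, mem[0x05]=0x7a

MEM[0x04,0x02,0x03,0x09,0x05] = ec 13 8f 43 7a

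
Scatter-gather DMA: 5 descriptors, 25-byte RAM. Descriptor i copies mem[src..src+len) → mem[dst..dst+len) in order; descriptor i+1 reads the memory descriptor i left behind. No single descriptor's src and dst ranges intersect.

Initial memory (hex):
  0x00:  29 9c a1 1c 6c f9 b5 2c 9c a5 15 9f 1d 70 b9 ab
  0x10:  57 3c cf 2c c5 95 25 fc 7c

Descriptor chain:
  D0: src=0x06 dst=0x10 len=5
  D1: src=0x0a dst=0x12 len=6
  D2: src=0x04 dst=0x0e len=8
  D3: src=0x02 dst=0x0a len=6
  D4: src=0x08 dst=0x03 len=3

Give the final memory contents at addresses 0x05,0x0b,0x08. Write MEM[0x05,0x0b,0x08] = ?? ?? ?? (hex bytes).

  after D0: wrote 5B at 0x10 = b52c9ca515
  after D1: wrote 6B at 0x12 = 159f1d70b9ab
  after D2: wrote 8B at 0x0e = 6cf9b52c9ca5159f
  after D3: wrote 6B at 0x0a = a11c6cf9b52c
  after D4: wrote 3B at 0x03 = 9ca5a1
query mem[0x05]=0xa1, mem[0x0b]=0x1c, mem[0x08]=0x9c

MEM[0x05,0x0b,0x08] = a1 1c 9c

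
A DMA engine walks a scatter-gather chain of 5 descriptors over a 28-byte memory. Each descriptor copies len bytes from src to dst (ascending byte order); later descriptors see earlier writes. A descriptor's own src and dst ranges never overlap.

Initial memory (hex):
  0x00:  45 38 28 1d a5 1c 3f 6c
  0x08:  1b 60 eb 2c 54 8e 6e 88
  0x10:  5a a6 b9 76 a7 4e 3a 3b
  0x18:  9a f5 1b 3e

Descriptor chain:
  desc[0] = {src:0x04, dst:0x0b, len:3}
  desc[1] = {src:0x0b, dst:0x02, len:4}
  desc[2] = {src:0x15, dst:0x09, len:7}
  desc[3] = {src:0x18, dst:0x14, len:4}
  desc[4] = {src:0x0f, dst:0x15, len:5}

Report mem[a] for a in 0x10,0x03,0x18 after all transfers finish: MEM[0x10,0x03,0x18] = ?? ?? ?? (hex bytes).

#0 dst[0x0b+3] := {0xa5,0x1c,0x3f}
#1 dst[0x02+4] := {0xa5,0x1c,0x3f,0x6e}
#2 dst[0x09+7] := {0x4e,0x3a,0x3b,0x9a,0xf5,0x1b,0x3e}
#3 dst[0x14+4] := {0x9a,0xf5,0x1b,0x3e}
#4 dst[0x15+5] := {0x3e,0x5a,0xa6,0xb9,0x76}
query mem[0x10]=0x5a, mem[0x03]=0x1c, mem[0x18]=0xb9

MEM[0x10,0x03,0x18] = 5a 1c b9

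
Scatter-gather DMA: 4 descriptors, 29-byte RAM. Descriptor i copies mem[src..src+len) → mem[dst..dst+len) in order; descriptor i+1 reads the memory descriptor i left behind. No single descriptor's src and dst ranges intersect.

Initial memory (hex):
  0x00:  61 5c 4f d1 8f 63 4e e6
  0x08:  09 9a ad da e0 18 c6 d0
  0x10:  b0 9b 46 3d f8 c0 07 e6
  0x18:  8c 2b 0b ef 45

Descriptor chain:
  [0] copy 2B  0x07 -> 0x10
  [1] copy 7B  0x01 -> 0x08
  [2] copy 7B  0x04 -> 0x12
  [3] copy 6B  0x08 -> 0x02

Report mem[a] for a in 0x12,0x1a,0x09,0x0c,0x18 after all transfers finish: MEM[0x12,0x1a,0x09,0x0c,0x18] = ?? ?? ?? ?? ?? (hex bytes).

D0: mem[0x10..0x11] <- [e6 09]
D1: mem[0x08..0x0e] <- [5c 4f d1 8f 63 4e e6]
D2: mem[0x12..0x18] <- [8f 63 4e e6 5c 4f d1]
D3: mem[0x02..0x07] <- [5c 4f d1 8f 63 4e]
query mem[0x12]=0x8f, mem[0x1a]=0x0b, mem[0x09]=0x4f, mem[0x0c]=0x63, mem[0x18]=0xd1

MEM[0x12,0x1a,0x09,0x0c,0x18] = 8f 0b 4f 63 d1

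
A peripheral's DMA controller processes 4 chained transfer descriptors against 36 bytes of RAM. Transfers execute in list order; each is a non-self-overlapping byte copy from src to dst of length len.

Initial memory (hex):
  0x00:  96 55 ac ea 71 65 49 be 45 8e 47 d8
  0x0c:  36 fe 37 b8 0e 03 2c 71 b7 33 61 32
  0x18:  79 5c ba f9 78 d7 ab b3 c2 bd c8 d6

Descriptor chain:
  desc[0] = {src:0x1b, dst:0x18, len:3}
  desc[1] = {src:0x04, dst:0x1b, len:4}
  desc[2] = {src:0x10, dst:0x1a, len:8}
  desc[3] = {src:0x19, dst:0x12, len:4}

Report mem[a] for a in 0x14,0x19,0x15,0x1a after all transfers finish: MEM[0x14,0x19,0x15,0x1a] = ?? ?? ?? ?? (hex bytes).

D0: mem[0x18..0x1a] <- [f9 78 d7]
D1: mem[0x1b..0x1e] <- [71 65 49 be]
D2: mem[0x1a..0x21] <- [0e 03 2c 71 b7 33 61 32]
D3: mem[0x12..0x15] <- [78 0e 03 2c]
query mem[0x14]=0x03, mem[0x19]=0x78, mem[0x15]=0x2c, mem[0x1a]=0x0e

MEM[0x14,0x19,0x15,0x1a] = 03 78 2c 0e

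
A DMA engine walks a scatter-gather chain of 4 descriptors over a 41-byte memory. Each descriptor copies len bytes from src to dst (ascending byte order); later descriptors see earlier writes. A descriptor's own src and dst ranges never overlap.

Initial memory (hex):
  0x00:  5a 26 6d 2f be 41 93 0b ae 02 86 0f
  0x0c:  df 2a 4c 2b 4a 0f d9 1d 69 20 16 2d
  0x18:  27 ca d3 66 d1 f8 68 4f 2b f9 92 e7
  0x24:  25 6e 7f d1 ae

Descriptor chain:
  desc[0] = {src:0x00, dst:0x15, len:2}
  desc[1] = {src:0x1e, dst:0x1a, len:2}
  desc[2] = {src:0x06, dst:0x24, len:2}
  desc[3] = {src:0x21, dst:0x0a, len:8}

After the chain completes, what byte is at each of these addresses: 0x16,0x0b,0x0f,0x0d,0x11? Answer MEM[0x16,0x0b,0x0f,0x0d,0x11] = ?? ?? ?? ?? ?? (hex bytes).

[0] 0x00->0x15 len=2 : 5a 26
[1] 0x1e->0x1a len=2 : 68 4f
[2] 0x06->0x24 len=2 : 93 0b
[3] 0x21->0x0a len=8 : f9 92 e7 93 0b 7f d1 ae
query mem[0x16]=0x26, mem[0x0b]=0x92, mem[0x0f]=0x7f, mem[0x0d]=0x93, mem[0x11]=0xae

MEM[0x16,0x0b,0x0f,0x0d,0x11] = 26 92 7f 93 ae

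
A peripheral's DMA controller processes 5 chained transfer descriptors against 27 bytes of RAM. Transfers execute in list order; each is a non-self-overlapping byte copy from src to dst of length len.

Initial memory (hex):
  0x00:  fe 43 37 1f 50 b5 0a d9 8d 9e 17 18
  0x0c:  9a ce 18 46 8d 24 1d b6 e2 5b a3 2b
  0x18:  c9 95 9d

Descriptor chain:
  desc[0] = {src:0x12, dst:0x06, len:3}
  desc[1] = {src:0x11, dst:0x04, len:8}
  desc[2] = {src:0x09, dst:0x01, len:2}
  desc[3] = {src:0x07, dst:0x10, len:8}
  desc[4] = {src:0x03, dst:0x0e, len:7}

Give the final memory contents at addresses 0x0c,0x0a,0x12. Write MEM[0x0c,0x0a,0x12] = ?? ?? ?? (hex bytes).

MEM[0x0c,0x0a,0x12] = 9a 2b e2

  after D0: wrote 3B at 0x06 = 1db6e2
  after D1: wrote 8B at 0x04 = 241db6e25ba32bc9
  after D2: wrote 2B at 0x01 = a32b
  after D3: wrote 8B at 0x10 = e25ba32bc99ace18
  after D4: wrote 7B at 0x0e = 1f241db6e25ba3
query mem[0x0c]=0x9a, mem[0x0a]=0x2b, mem[0x12]=0xe2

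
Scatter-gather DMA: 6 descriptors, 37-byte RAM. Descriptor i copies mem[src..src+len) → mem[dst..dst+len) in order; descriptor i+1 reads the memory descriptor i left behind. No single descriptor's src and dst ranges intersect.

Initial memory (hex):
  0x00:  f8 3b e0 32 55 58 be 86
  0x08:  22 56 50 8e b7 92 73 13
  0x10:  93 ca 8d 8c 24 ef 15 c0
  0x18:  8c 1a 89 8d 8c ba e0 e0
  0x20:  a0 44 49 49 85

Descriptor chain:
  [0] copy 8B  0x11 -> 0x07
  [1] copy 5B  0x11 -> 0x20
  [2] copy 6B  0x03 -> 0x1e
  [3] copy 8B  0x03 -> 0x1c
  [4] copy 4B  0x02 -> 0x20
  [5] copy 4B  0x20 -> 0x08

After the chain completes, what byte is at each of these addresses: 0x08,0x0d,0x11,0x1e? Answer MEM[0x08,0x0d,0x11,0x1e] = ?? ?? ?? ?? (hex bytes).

MEM[0x08,0x0d,0x11,0x1e] = e0 c0 ca 58

[0] 0x11->0x07 len=8 : ca 8d 8c 24 ef 15 c0 8c
[1] 0x11->0x20 len=5 : ca 8d 8c 24 ef
[2] 0x03->0x1e len=6 : 32 55 58 be ca 8d
[3] 0x03->0x1c len=8 : 32 55 58 be ca 8d 8c 24
[4] 0x02->0x20 len=4 : e0 32 55 58
[5] 0x20->0x08 len=4 : e0 32 55 58
query mem[0x08]=0xe0, mem[0x0d]=0xc0, mem[0x11]=0xca, mem[0x1e]=0x58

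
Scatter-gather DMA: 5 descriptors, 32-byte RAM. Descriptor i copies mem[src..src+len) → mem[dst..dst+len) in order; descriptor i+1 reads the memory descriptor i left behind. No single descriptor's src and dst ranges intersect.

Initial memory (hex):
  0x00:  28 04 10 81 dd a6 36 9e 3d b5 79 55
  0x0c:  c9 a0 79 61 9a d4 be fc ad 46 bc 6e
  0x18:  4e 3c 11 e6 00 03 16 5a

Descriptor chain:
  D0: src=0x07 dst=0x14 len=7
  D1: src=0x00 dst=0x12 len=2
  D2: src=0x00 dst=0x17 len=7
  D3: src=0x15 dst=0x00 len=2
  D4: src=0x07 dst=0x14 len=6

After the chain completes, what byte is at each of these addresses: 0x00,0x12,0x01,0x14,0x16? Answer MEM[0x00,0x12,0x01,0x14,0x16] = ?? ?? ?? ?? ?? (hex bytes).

MEM[0x00,0x12,0x01,0x14,0x16] = 3d 28 b5 9e b5

D0: mem[0x14..0x1a] <- [9e 3d b5 79 55 c9 a0]
D1: mem[0x12..0x13] <- [28 04]
D2: mem[0x17..0x1d] <- [28 04 10 81 dd a6 36]
D3: mem[0x00..0x01] <- [3d b5]
D4: mem[0x14..0x19] <- [9e 3d b5 79 55 c9]
query mem[0x00]=0x3d, mem[0x12]=0x28, mem[0x01]=0xb5, mem[0x14]=0x9e, mem[0x16]=0xb5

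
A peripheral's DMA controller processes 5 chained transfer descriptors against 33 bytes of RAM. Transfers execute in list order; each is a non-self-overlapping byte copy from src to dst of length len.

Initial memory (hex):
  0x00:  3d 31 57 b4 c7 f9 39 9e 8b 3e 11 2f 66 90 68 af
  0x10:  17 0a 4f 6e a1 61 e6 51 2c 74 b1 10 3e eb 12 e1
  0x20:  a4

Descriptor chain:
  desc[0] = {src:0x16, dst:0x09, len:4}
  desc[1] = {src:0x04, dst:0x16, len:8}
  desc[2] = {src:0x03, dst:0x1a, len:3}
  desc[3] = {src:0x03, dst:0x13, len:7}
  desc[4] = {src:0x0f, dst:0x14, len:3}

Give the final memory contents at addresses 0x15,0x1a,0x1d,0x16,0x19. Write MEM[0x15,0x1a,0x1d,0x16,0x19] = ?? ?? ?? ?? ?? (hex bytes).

MEM[0x15,0x1a,0x1d,0x16,0x19] = 17 b4 2c 0a e6

[0] 0x16->0x09 len=4 : e6 51 2c 74
[1] 0x04->0x16 len=8 : c7 f9 39 9e 8b e6 51 2c
[2] 0x03->0x1a len=3 : b4 c7 f9
[3] 0x03->0x13 len=7 : b4 c7 f9 39 9e 8b e6
[4] 0x0f->0x14 len=3 : af 17 0a
query mem[0x15]=0x17, mem[0x1a]=0xb4, mem[0x1d]=0x2c, mem[0x16]=0x0a, mem[0x19]=0xe6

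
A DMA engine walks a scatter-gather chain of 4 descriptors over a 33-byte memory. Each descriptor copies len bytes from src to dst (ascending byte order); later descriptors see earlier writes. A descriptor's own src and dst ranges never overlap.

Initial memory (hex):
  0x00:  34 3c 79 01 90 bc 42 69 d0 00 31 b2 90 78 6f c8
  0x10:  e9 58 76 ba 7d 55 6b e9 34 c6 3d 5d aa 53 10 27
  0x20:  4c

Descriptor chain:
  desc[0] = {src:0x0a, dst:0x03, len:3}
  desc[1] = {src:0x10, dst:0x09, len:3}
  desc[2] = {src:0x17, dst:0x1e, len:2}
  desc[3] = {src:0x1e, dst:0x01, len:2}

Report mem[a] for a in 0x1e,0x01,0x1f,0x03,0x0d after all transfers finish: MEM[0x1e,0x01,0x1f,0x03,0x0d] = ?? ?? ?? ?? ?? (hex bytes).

MEM[0x1e,0x01,0x1f,0x03,0x0d] = e9 e9 34 31 78

D0: mem[0x03..0x05] <- [31 b2 90]
D1: mem[0x09..0x0b] <- [e9 58 76]
D2: mem[0x1e..0x1f] <- [e9 34]
D3: mem[0x01..0x02] <- [e9 34]
query mem[0x1e]=0xe9, mem[0x01]=0xe9, mem[0x1f]=0x34, mem[0x03]=0x31, mem[0x0d]=0x78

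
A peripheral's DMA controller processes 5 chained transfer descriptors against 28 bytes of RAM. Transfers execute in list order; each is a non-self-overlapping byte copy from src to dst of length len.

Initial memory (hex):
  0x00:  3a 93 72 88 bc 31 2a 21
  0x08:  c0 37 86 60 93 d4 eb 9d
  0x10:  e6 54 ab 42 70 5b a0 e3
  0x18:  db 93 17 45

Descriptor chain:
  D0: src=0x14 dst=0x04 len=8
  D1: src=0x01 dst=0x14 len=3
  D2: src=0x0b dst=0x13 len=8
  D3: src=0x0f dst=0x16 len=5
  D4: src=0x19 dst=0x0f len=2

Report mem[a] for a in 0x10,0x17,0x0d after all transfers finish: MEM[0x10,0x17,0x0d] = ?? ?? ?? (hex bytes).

MEM[0x10,0x17,0x0d] = 45 e6 d4

#0 dst[0x04+8] := {0x70,0x5b,0xa0,0xe3,0xdb,0x93,0x17,0x45}
#1 dst[0x14+3] := {0x93,0x72,0x88}
#2 dst[0x13+8] := {0x45,0x93,0xd4,0xeb,0x9d,0xe6,0x54,0xab}
#3 dst[0x16+5] := {0x9d,0xe6,0x54,0xab,0x45}
#4 dst[0x0f+2] := {0xab,0x45}
query mem[0x10]=0x45, mem[0x17]=0xe6, mem[0x0d]=0xd4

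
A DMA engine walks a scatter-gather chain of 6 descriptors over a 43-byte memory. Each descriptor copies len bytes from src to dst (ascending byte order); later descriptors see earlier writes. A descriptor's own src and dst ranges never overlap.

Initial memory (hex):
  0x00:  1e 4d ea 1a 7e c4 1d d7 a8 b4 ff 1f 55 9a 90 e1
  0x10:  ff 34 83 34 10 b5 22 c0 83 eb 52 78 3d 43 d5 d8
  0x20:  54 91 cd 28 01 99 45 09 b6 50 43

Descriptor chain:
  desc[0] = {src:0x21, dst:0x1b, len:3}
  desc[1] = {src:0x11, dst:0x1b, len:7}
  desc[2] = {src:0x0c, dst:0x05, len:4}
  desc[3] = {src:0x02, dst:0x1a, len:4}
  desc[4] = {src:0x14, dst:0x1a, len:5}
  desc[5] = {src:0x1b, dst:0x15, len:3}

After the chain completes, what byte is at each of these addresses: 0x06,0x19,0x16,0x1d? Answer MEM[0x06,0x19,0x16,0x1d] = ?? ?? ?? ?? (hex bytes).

[0] 0x21->0x1b len=3 : 91 cd 28
[1] 0x11->0x1b len=7 : 34 83 34 10 b5 22 c0
[2] 0x0c->0x05 len=4 : 55 9a 90 e1
[3] 0x02->0x1a len=4 : ea 1a 7e 55
[4] 0x14->0x1a len=5 : 10 b5 22 c0 83
[5] 0x1b->0x15 len=3 : b5 22 c0
query mem[0x06]=0x9a, mem[0x19]=0xeb, mem[0x16]=0x22, mem[0x1d]=0xc0

MEM[0x06,0x19,0x16,0x1d] = 9a eb 22 c0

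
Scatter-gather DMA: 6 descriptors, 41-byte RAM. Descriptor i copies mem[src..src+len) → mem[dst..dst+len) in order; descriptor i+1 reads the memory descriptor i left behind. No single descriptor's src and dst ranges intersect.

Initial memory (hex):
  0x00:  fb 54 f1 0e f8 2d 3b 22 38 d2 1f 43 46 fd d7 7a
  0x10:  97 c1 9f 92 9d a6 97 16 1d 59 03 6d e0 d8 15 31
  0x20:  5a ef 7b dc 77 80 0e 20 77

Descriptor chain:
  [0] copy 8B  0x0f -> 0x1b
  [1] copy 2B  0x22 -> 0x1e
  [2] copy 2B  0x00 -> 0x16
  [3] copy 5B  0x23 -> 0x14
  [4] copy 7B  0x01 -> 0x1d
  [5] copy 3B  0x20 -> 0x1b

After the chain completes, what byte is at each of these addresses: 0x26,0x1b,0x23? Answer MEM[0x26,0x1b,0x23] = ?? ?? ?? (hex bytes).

MEM[0x26,0x1b,0x23] = 0e f8 22

D0: mem[0x1b..0x22] <- [7a 97 c1 9f 92 9d a6 97]
D1: mem[0x1e..0x1f] <- [97 dc]
D2: mem[0x16..0x17] <- [fb 54]
D3: mem[0x14..0x18] <- [dc 77 80 0e 20]
D4: mem[0x1d..0x23] <- [54 f1 0e f8 2d 3b 22]
D5: mem[0x1b..0x1d] <- [f8 2d 3b]
query mem[0x26]=0x0e, mem[0x1b]=0xf8, mem[0x23]=0x22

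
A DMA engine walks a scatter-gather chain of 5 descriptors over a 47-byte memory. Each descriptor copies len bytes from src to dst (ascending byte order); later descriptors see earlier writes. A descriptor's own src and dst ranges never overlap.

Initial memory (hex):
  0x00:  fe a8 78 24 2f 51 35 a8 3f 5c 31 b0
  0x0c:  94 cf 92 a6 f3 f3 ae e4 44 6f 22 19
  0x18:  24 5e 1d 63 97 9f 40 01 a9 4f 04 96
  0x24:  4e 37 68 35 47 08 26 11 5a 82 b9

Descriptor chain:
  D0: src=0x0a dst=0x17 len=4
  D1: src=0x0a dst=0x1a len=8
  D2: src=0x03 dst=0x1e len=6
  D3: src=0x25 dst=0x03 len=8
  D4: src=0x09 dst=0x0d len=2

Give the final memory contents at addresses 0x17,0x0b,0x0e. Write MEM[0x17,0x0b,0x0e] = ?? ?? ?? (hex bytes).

#0 dst[0x17+4] := {0x31,0xb0,0x94,0xcf}
#1 dst[0x1a+8] := {0x31,0xb0,0x94,0xcf,0x92,0xa6,0xf3,0xf3}
#2 dst[0x1e+6] := {0x24,0x2f,0x51,0x35,0xa8,0x3f}
#3 dst[0x03+8] := {0x37,0x68,0x35,0x47,0x08,0x26,0x11,0x5a}
#4 dst[0x0d+2] := {0x11,0x5a}
query mem[0x17]=0x31, mem[0x0b]=0xb0, mem[0x0e]=0x5a

MEM[0x17,0x0b,0x0e] = 31 b0 5a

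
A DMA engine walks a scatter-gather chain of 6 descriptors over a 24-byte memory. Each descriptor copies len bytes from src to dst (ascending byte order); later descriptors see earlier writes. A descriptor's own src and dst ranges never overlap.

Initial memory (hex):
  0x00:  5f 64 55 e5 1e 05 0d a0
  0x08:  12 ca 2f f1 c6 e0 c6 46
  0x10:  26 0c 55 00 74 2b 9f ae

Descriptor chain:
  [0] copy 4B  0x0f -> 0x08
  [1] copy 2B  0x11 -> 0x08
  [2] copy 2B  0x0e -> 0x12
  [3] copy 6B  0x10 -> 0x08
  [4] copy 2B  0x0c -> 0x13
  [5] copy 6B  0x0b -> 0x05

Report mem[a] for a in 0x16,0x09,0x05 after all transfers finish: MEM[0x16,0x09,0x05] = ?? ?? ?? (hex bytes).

#0 dst[0x08+4] := {0x46,0x26,0x0c,0x55}
#1 dst[0x08+2] := {0x0c,0x55}
#2 dst[0x12+2] := {0xc6,0x46}
#3 dst[0x08+6] := {0x26,0x0c,0xc6,0x46,0x74,0x2b}
#4 dst[0x13+2] := {0x74,0x2b}
#5 dst[0x05+6] := {0x46,0x74,0x2b,0xc6,0x46,0x26}
query mem[0x16]=0x9f, mem[0x09]=0x46, mem[0x05]=0x46

MEM[0x16,0x09,0x05] = 9f 46 46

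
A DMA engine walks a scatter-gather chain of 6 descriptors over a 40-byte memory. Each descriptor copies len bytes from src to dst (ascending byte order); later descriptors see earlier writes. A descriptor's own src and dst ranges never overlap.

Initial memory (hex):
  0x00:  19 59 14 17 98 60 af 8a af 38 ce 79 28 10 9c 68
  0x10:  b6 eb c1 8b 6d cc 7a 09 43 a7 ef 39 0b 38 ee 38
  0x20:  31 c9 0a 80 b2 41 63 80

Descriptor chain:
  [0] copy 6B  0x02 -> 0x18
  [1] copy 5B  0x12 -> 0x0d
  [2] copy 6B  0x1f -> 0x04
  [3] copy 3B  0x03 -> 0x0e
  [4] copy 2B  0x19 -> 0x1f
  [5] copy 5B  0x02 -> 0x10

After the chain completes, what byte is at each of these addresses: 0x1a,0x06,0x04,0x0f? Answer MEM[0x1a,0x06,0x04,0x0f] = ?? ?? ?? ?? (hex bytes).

  after D0: wrote 6B at 0x18 = 14179860af8a
  after D1: wrote 5B at 0x0d = c18b6dcc7a
  after D2: wrote 6B at 0x04 = 3831c90a80b2
  after D3: wrote 3B at 0x0e = 173831
  after D4: wrote 2B at 0x1f = 1798
  after D5: wrote 5B at 0x10 = 14173831c9
query mem[0x1a]=0x98, mem[0x06]=0xc9, mem[0x04]=0x38, mem[0x0f]=0x38

MEM[0x1a,0x06,0x04,0x0f] = 98 c9 38 38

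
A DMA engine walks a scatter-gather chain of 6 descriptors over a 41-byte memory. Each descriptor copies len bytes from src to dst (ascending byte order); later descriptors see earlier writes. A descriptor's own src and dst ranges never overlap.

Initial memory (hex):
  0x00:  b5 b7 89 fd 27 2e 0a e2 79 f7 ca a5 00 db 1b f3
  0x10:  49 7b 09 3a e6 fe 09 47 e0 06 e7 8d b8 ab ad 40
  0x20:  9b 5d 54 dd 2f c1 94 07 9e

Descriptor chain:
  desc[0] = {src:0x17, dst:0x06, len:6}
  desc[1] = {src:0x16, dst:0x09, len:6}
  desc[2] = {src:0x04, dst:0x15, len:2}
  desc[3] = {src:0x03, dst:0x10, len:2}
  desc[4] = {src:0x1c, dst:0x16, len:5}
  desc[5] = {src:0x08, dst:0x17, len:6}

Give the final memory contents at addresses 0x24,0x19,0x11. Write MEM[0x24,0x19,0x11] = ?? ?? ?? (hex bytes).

MEM[0x24,0x19,0x11] = 2f 47 27

D0: mem[0x06..0x0b] <- [47 e0 06 e7 8d b8]
D1: mem[0x09..0x0e] <- [09 47 e0 06 e7 8d]
D2: mem[0x15..0x16] <- [27 2e]
D3: mem[0x10..0x11] <- [fd 27]
D4: mem[0x16..0x1a] <- [b8 ab ad 40 9b]
D5: mem[0x17..0x1c] <- [06 09 47 e0 06 e7]
query mem[0x24]=0x2f, mem[0x19]=0x47, mem[0x11]=0x27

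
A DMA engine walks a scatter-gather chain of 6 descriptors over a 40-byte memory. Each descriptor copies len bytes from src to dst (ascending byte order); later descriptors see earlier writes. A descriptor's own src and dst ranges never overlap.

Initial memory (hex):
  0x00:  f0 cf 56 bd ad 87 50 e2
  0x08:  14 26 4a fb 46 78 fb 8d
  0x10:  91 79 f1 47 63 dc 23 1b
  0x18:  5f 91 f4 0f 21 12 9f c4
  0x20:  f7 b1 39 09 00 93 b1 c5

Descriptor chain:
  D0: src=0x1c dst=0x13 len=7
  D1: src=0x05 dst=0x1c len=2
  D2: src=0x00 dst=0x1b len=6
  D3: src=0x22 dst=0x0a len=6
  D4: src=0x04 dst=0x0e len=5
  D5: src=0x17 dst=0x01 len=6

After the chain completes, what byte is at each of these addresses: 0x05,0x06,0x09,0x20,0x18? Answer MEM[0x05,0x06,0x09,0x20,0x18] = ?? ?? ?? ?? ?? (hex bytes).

[0] 0x1c->0x13 len=7 : 21 12 9f c4 f7 b1 39
[1] 0x05->0x1c len=2 : 87 50
[2] 0x00->0x1b len=6 : f0 cf 56 bd ad 87
[3] 0x22->0x0a len=6 : 39 09 00 93 b1 c5
[4] 0x04->0x0e len=5 : ad 87 50 e2 14
[5] 0x17->0x01 len=6 : f7 b1 39 f4 f0 cf
query mem[0x05]=0xf0, mem[0x06]=0xcf, mem[0x09]=0x26, mem[0x20]=0x87, mem[0x18]=0xb1

MEM[0x05,0x06,0x09,0x20,0x18] = f0 cf 26 87 b1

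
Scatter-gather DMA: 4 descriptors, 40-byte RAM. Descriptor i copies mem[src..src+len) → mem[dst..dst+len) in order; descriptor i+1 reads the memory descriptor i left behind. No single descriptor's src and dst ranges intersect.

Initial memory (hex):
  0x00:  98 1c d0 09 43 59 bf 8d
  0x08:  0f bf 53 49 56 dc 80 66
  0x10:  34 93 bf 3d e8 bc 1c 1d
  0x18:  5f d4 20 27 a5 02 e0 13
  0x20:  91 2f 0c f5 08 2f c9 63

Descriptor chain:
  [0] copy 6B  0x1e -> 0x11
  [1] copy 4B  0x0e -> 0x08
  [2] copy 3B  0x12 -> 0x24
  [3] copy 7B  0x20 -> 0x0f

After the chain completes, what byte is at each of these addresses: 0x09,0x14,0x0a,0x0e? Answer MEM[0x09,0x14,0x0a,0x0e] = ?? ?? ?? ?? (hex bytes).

MEM[0x09,0x14,0x0a,0x0e] = 66 91 34 80

[0] 0x1e->0x11 len=6 : e0 13 91 2f 0c f5
[1] 0x0e->0x08 len=4 : 80 66 34 e0
[2] 0x12->0x24 len=3 : 13 91 2f
[3] 0x20->0x0f len=7 : 91 2f 0c f5 13 91 2f
query mem[0x09]=0x66, mem[0x14]=0x91, mem[0x0a]=0x34, mem[0x0e]=0x80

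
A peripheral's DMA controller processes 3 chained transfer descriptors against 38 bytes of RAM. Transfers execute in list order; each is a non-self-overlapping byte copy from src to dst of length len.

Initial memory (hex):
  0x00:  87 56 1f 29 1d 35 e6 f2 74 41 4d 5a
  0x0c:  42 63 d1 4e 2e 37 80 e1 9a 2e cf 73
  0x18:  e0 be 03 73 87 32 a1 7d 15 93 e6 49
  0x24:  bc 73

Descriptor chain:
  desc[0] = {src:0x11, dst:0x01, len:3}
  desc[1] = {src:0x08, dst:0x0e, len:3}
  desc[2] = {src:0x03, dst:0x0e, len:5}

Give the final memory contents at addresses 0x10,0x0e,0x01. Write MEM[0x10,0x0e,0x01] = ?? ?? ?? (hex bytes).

MEM[0x10,0x0e,0x01] = 35 e1 37

  after D0: wrote 3B at 0x01 = 3780e1
  after D1: wrote 3B at 0x0e = 74414d
  after D2: wrote 5B at 0x0e = e11d35e6f2
query mem[0x10]=0x35, mem[0x0e]=0xe1, mem[0x01]=0x37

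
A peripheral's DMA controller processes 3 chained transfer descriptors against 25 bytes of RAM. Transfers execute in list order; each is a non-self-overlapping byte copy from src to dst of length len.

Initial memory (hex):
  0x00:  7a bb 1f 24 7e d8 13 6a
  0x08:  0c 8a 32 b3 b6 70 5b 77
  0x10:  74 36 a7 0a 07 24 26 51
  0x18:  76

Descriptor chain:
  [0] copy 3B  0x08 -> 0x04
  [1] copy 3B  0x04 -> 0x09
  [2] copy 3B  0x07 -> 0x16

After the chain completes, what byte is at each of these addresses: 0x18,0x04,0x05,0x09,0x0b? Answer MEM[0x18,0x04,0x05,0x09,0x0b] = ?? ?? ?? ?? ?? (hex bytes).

[0] 0x08->0x04 len=3 : 0c 8a 32
[1] 0x04->0x09 len=3 : 0c 8a 32
[2] 0x07->0x16 len=3 : 6a 0c 0c
query mem[0x18]=0x0c, mem[0x04]=0x0c, mem[0x05]=0x8a, mem[0x09]=0x0c, mem[0x0b]=0x32

MEM[0x18,0x04,0x05,0x09,0x0b] = 0c 0c 8a 0c 32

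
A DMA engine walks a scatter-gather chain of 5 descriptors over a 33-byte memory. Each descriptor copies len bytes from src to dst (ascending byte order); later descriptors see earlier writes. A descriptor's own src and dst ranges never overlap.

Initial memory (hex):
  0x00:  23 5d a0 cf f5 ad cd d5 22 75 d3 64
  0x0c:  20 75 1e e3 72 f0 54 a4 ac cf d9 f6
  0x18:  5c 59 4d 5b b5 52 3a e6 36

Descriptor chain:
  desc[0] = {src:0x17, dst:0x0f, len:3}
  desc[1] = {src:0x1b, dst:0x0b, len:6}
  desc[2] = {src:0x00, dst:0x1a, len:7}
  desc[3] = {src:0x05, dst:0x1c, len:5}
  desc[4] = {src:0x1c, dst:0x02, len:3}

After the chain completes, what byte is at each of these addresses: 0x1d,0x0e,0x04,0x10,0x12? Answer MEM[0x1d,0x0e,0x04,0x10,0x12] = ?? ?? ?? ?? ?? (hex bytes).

#0 dst[0x0f+3] := {0xf6,0x5c,0x59}
#1 dst[0x0b+6] := {0x5b,0xb5,0x52,0x3a,0xe6,0x36}
#2 dst[0x1a+7] := {0x23,0x5d,0xa0,0xcf,0xf5,0xad,0xcd}
#3 dst[0x1c+5] := {0xad,0xcd,0xd5,0x22,0x75}
#4 dst[0x02+3] := {0xad,0xcd,0xd5}
query mem[0x1d]=0xcd, mem[0x0e]=0x3a, mem[0x04]=0xd5, mem[0x10]=0x36, mem[0x12]=0x54

MEM[0x1d,0x0e,0x04,0x10,0x12] = cd 3a d5 36 54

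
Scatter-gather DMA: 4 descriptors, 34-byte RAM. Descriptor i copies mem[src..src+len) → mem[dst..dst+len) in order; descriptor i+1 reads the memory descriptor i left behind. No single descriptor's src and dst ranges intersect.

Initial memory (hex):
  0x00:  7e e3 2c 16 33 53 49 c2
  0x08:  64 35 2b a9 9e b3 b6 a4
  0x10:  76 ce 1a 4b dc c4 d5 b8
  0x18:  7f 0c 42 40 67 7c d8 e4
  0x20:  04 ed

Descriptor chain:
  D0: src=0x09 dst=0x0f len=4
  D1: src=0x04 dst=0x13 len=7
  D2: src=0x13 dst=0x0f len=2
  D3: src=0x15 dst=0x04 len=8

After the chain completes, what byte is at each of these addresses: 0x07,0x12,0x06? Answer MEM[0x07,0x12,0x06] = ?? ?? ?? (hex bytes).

  after D0: wrote 4B at 0x0f = 352ba99e
  after D1: wrote 7B at 0x13 = 335349c264352b
  after D2: wrote 2B at 0x0f = 3353
  after D3: wrote 8B at 0x04 = 49c264352b424067
query mem[0x07]=0x35, mem[0x12]=0x9e, mem[0x06]=0x64

MEM[0x07,0x12,0x06] = 35 9e 64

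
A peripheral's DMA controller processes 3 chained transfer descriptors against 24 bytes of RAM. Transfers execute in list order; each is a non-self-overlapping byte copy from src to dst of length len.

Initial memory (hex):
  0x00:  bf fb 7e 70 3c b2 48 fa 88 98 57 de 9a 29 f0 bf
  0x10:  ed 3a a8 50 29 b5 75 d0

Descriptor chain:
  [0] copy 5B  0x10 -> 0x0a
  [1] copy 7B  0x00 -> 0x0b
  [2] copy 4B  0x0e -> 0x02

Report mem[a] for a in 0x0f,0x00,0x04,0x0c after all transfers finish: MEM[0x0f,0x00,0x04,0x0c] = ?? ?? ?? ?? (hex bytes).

MEM[0x0f,0x00,0x04,0x0c] = 3c bf b2 fb

  after D0: wrote 5B at 0x0a = ed3aa85029
  after D1: wrote 7B at 0x0b = bffb7e703cb248
  after D2: wrote 4B at 0x02 = 703cb248
query mem[0x0f]=0x3c, mem[0x00]=0xbf, mem[0x04]=0xb2, mem[0x0c]=0xfb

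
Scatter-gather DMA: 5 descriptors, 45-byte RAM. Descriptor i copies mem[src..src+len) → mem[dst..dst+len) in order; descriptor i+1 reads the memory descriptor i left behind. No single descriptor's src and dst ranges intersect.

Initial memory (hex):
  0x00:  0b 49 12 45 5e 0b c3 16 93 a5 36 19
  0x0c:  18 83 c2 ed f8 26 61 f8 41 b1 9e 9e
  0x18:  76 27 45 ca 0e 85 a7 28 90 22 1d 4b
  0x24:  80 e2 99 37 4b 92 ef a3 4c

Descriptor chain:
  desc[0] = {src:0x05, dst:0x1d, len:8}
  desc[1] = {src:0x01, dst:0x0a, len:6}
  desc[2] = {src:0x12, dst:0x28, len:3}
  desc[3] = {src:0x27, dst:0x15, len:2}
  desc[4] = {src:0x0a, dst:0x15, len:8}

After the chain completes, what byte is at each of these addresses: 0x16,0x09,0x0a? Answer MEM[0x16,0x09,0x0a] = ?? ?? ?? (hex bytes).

#0 dst[0x1d+8] := {0x0b,0xc3,0x16,0x93,0xa5,0x36,0x19,0x18}
#1 dst[0x0a+6] := {0x49,0x12,0x45,0x5e,0x0b,0xc3}
#2 dst[0x28+3] := {0x61,0xf8,0x41}
#3 dst[0x15+2] := {0x37,0x61}
#4 dst[0x15+8] := {0x49,0x12,0x45,0x5e,0x0b,0xc3,0xf8,0x26}
query mem[0x16]=0x12, mem[0x09]=0xa5, mem[0x0a]=0x49

MEM[0x16,0x09,0x0a] = 12 a5 49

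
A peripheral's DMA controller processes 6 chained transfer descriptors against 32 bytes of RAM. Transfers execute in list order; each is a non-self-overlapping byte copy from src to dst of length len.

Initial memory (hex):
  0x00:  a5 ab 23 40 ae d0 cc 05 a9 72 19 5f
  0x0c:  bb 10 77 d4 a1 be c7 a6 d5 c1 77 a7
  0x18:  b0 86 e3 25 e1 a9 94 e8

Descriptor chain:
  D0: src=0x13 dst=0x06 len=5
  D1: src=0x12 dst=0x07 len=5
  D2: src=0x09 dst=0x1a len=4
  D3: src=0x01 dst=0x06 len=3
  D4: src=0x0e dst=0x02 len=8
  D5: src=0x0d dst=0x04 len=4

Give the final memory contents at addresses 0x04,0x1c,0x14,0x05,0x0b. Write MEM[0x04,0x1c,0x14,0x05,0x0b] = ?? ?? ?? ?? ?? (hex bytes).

MEM[0x04,0x1c,0x14,0x05,0x0b] = 10 77 d5 77 77

D0: mem[0x06..0x0a] <- [a6 d5 c1 77 a7]
D1: mem[0x07..0x0b] <- [c7 a6 d5 c1 77]
D2: mem[0x1a..0x1d] <- [d5 c1 77 bb]
D3: mem[0x06..0x08] <- [ab 23 40]
D4: mem[0x02..0x09] <- [77 d4 a1 be c7 a6 d5 c1]
D5: mem[0x04..0x07] <- [10 77 d4 a1]
query mem[0x04]=0x10, mem[0x1c]=0x77, mem[0x14]=0xd5, mem[0x05]=0x77, mem[0x0b]=0x77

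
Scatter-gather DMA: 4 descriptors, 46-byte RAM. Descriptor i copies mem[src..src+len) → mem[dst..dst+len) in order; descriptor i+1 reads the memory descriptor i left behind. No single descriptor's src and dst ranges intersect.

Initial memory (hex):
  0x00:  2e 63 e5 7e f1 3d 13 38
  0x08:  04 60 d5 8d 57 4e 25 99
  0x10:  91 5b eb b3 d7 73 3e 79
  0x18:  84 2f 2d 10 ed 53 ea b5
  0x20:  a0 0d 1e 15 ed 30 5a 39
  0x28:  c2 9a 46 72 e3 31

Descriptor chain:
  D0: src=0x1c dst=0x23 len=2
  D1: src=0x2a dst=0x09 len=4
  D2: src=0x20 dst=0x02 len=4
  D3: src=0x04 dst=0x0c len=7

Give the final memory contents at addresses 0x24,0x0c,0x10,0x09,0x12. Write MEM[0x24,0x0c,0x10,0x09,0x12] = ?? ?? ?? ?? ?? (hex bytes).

[0] 0x1c->0x23 len=2 : ed 53
[1] 0x2a->0x09 len=4 : 46 72 e3 31
[2] 0x20->0x02 len=4 : a0 0d 1e ed
[3] 0x04->0x0c len=7 : 1e ed 13 38 04 46 72
query mem[0x24]=0x53, mem[0x0c]=0x1e, mem[0x10]=0x04, mem[0x09]=0x46, mem[0x12]=0x72

MEM[0x24,0x0c,0x10,0x09,0x12] = 53 1e 04 46 72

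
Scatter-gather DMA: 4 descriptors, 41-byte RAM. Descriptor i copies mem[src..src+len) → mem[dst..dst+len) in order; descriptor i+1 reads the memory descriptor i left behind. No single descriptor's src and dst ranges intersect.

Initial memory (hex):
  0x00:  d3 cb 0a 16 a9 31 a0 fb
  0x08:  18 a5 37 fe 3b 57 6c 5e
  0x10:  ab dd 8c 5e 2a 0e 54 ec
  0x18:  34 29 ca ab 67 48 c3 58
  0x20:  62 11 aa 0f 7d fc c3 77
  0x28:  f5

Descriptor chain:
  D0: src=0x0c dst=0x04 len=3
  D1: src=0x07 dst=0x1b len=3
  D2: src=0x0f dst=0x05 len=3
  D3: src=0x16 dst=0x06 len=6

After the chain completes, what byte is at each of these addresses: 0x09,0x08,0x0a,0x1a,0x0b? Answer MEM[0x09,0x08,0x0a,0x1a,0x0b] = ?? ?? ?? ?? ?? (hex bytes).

MEM[0x09,0x08,0x0a,0x1a,0x0b] = 29 34 ca ca fb

  after D0: wrote 3B at 0x04 = 3b576c
  after D1: wrote 3B at 0x1b = fb18a5
  after D2: wrote 3B at 0x05 = 5eabdd
  after D3: wrote 6B at 0x06 = 54ec3429cafb
query mem[0x09]=0x29, mem[0x08]=0x34, mem[0x0a]=0xca, mem[0x1a]=0xca, mem[0x0b]=0xfb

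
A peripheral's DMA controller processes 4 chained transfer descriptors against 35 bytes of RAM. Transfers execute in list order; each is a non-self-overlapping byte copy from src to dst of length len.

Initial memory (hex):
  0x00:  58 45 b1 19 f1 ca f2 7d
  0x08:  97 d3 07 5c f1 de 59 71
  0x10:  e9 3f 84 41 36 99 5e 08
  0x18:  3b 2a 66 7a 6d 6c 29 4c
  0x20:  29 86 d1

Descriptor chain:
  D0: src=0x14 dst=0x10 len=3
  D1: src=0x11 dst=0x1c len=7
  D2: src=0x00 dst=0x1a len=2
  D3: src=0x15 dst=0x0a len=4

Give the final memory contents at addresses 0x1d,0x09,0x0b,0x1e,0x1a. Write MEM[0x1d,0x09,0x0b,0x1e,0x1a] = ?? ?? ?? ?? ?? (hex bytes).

MEM[0x1d,0x09,0x0b,0x1e,0x1a] = 5e d3 5e 41 58

D0: mem[0x10..0x12] <- [36 99 5e]
D1: mem[0x1c..0x22] <- [99 5e 41 36 99 5e 08]
D2: mem[0x1a..0x1b] <- [58 45]
D3: mem[0x0a..0x0d] <- [99 5e 08 3b]
query mem[0x1d]=0x5e, mem[0x09]=0xd3, mem[0x0b]=0x5e, mem[0x1e]=0x41, mem[0x1a]=0x58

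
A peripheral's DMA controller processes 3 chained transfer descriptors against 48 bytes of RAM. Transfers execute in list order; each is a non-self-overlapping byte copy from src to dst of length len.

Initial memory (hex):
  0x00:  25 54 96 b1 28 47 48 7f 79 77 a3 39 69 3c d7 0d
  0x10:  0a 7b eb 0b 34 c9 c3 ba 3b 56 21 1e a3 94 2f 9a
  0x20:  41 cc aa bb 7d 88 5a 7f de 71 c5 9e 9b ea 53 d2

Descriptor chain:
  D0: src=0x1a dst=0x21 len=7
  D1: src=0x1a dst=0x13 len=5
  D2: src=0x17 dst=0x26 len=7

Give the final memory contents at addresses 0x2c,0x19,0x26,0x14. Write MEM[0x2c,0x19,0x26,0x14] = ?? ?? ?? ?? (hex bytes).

[0] 0x1a->0x21 len=7 : 21 1e a3 94 2f 9a 41
[1] 0x1a->0x13 len=5 : 21 1e a3 94 2f
[2] 0x17->0x26 len=7 : 2f 3b 56 21 1e a3 94
query mem[0x2c]=0x94, mem[0x19]=0x56, mem[0x26]=0x2f, mem[0x14]=0x1e

MEM[0x2c,0x19,0x26,0x14] = 94 56 2f 1e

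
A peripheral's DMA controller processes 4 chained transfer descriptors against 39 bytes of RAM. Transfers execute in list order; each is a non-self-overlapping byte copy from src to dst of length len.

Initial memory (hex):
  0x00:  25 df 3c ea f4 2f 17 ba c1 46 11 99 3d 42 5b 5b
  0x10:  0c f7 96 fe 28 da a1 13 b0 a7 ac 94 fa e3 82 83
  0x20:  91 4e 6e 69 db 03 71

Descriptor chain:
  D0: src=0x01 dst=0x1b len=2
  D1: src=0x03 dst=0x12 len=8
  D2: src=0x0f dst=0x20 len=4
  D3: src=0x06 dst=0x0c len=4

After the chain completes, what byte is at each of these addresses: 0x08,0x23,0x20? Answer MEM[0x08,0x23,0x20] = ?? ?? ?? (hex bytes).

[0] 0x01->0x1b len=2 : df 3c
[1] 0x03->0x12 len=8 : ea f4 2f 17 ba c1 46 11
[2] 0x0f->0x20 len=4 : 5b 0c f7 ea
[3] 0x06->0x0c len=4 : 17 ba c1 46
query mem[0x08]=0xc1, mem[0x23]=0xea, mem[0x20]=0x5b

MEM[0x08,0x23,0x20] = c1 ea 5b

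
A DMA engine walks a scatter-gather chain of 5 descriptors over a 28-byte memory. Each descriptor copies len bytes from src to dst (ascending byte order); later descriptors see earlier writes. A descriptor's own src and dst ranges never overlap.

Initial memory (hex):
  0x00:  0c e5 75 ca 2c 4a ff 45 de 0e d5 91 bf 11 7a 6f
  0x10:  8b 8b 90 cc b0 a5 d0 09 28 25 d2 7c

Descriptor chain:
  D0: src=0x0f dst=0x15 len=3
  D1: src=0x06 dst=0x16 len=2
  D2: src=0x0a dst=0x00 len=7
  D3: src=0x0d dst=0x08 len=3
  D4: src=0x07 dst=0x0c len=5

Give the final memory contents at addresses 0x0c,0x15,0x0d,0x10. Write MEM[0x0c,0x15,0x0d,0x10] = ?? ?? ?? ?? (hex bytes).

MEM[0x0c,0x15,0x0d,0x10] = 45 6f 11 91

#0 dst[0x15+3] := {0x6f,0x8b,0x8b}
#1 dst[0x16+2] := {0xff,0x45}
#2 dst[0x00+7] := {0xd5,0x91,0xbf,0x11,0x7a,0x6f,0x8b}
#3 dst[0x08+3] := {0x11,0x7a,0x6f}
#4 dst[0x0c+5] := {0x45,0x11,0x7a,0x6f,0x91}
query mem[0x0c]=0x45, mem[0x15]=0x6f, mem[0x0d]=0x11, mem[0x10]=0x91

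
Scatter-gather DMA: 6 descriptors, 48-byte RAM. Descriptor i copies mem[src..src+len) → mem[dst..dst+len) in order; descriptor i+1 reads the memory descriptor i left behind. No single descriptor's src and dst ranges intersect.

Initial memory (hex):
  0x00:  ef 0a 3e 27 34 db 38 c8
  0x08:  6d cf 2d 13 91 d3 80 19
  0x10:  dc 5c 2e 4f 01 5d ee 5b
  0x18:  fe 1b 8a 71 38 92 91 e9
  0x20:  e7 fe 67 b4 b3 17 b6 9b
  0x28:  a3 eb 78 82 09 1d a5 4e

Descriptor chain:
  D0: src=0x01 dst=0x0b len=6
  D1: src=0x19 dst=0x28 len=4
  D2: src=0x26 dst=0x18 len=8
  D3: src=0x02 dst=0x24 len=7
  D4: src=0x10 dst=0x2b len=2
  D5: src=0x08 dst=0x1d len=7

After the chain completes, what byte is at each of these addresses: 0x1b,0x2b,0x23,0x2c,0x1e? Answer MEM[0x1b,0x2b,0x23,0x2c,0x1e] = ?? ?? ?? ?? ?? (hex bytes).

MEM[0x1b,0x2b,0x23,0x2c,0x1e] = 8a 38 34 5c cf

  after D0: wrote 6B at 0x0b = 0a3e2734db38
  after D1: wrote 4B at 0x28 = 1b8a7138
  after D2: wrote 8B at 0x18 = b69b1b8a7138091d
  after D3: wrote 7B at 0x24 = 3e2734db38c86d
  after D4: wrote 2B at 0x2b = 385c
  after D5: wrote 7B at 0x1d = 6dcf2d0a3e2734
query mem[0x1b]=0x8a, mem[0x2b]=0x38, mem[0x23]=0x34, mem[0x2c]=0x5c, mem[0x1e]=0xcf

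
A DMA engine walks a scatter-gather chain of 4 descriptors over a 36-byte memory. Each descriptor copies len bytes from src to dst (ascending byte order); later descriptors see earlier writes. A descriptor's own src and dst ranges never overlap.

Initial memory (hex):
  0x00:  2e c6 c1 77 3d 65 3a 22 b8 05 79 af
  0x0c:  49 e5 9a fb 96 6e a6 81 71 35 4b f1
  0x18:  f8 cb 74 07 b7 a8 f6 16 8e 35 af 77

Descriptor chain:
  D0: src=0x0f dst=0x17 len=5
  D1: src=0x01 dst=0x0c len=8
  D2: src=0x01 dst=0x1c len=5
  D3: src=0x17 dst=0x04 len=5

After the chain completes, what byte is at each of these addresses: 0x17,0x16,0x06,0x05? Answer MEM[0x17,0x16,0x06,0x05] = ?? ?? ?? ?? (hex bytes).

MEM[0x17,0x16,0x06,0x05] = fb 4b 6e 96

  after D0: wrote 5B at 0x17 = fb966ea681
  after D1: wrote 8B at 0x0c = c6c1773d653a22b8
  after D2: wrote 5B at 0x1c = c6c1773d65
  after D3: wrote 5B at 0x04 = fb966ea681
query mem[0x17]=0xfb, mem[0x16]=0x4b, mem[0x06]=0x6e, mem[0x05]=0x96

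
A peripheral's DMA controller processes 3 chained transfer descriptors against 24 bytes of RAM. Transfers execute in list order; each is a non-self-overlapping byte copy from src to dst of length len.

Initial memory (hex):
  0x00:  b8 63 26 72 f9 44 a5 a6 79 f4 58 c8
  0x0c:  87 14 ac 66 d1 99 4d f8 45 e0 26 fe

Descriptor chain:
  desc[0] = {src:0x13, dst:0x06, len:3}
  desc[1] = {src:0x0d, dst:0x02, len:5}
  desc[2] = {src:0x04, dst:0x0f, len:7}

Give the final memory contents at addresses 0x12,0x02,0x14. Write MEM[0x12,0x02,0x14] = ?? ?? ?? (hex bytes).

D0: mem[0x06..0x08] <- [f8 45 e0]
D1: mem[0x02..0x06] <- [14 ac 66 d1 99]
D2: mem[0x0f..0x15] <- [66 d1 99 45 e0 f4 58]
query mem[0x12]=0x45, mem[0x02]=0x14, mem[0x14]=0xf4

MEM[0x12,0x02,0x14] = 45 14 f4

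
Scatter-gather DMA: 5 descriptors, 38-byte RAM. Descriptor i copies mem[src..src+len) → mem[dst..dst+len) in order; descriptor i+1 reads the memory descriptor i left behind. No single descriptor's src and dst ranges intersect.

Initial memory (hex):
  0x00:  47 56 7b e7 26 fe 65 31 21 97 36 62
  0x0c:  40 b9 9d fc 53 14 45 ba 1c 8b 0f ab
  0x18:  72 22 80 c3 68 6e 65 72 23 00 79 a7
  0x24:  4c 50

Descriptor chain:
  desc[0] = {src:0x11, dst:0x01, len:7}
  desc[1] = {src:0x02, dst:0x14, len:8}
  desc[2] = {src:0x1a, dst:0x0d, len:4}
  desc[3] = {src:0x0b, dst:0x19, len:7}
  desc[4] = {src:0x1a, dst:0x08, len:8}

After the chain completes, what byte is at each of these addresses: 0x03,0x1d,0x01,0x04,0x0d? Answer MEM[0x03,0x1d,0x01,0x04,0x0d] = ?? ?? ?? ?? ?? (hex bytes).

#0 dst[0x01+7] := {0x14,0x45,0xba,0x1c,0x8b,0x0f,0xab}
#1 dst[0x14+8] := {0x45,0xba,0x1c,0x8b,0x0f,0xab,0x21,0x97}
#2 dst[0x0d+4] := {0x21,0x97,0x68,0x6e}
#3 dst[0x19+7] := {0x62,0x40,0x21,0x97,0x68,0x6e,0x14}
#4 dst[0x08+8] := {0x40,0x21,0x97,0x68,0x6e,0x14,0x23,0x00}
query mem[0x03]=0xba, mem[0x1d]=0x68, mem[0x01]=0x14, mem[0x04]=0x1c, mem[0x0d]=0x14

MEM[0x03,0x1d,0x01,0x04,0x0d] = ba 68 14 1c 14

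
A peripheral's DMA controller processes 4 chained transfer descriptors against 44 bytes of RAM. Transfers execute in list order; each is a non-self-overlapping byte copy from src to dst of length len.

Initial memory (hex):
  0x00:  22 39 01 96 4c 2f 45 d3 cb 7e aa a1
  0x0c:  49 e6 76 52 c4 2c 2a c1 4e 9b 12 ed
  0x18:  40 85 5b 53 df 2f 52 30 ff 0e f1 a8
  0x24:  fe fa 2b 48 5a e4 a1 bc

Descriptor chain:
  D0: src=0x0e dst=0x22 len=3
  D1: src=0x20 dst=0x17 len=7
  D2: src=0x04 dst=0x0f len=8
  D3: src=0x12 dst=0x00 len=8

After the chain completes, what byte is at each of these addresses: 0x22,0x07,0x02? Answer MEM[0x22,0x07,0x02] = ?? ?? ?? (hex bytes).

MEM[0x22,0x07,0x02] = 76 76 7e

[0] 0x0e->0x22 len=3 : 76 52 c4
[1] 0x20->0x17 len=7 : ff 0e 76 52 c4 fa 2b
[2] 0x04->0x0f len=8 : 4c 2f 45 d3 cb 7e aa a1
[3] 0x12->0x00 len=8 : d3 cb 7e aa a1 ff 0e 76
query mem[0x22]=0x76, mem[0x07]=0x76, mem[0x02]=0x7e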